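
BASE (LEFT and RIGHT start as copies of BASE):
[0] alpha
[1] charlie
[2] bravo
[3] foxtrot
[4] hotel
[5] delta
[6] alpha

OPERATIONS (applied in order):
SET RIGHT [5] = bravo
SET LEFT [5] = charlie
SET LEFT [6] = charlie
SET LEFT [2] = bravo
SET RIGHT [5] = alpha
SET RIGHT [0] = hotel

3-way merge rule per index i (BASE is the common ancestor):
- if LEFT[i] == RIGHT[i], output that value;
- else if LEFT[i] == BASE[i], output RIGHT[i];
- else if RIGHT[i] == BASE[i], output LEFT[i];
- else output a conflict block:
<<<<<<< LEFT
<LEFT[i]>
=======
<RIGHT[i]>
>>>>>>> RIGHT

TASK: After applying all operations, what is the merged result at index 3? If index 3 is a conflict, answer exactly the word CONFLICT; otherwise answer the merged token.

Answer: foxtrot

Derivation:
Final LEFT:  [alpha, charlie, bravo, foxtrot, hotel, charlie, charlie]
Final RIGHT: [hotel, charlie, bravo, foxtrot, hotel, alpha, alpha]
i=0: L=alpha=BASE, R=hotel -> take RIGHT -> hotel
i=1: L=charlie R=charlie -> agree -> charlie
i=2: L=bravo R=bravo -> agree -> bravo
i=3: L=foxtrot R=foxtrot -> agree -> foxtrot
i=4: L=hotel R=hotel -> agree -> hotel
i=5: BASE=delta L=charlie R=alpha all differ -> CONFLICT
i=6: L=charlie, R=alpha=BASE -> take LEFT -> charlie
Index 3 -> foxtrot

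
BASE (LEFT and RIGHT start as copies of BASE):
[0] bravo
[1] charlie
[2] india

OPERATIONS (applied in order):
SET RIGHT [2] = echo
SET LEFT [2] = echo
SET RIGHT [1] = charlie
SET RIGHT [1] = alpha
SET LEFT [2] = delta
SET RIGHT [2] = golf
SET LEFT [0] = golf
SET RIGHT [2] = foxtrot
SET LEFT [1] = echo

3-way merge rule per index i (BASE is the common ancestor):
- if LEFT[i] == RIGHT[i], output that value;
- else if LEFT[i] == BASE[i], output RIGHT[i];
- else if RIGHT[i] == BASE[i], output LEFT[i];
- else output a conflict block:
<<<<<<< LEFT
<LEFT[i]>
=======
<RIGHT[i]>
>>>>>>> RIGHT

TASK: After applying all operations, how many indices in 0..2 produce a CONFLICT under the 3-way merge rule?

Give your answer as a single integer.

Final LEFT:  [golf, echo, delta]
Final RIGHT: [bravo, alpha, foxtrot]
i=0: L=golf, R=bravo=BASE -> take LEFT -> golf
i=1: BASE=charlie L=echo R=alpha all differ -> CONFLICT
i=2: BASE=india L=delta R=foxtrot all differ -> CONFLICT
Conflict count: 2

Answer: 2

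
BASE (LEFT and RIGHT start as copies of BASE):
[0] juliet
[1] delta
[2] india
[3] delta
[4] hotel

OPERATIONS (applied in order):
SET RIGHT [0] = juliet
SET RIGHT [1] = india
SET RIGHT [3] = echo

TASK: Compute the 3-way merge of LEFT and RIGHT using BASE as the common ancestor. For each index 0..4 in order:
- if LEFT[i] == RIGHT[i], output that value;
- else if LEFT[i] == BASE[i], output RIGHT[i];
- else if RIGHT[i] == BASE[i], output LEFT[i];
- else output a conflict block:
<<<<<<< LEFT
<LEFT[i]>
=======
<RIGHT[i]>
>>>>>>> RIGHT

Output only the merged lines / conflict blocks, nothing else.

Final LEFT:  [juliet, delta, india, delta, hotel]
Final RIGHT: [juliet, india, india, echo, hotel]
i=0: L=juliet R=juliet -> agree -> juliet
i=1: L=delta=BASE, R=india -> take RIGHT -> india
i=2: L=india R=india -> agree -> india
i=3: L=delta=BASE, R=echo -> take RIGHT -> echo
i=4: L=hotel R=hotel -> agree -> hotel

Answer: juliet
india
india
echo
hotel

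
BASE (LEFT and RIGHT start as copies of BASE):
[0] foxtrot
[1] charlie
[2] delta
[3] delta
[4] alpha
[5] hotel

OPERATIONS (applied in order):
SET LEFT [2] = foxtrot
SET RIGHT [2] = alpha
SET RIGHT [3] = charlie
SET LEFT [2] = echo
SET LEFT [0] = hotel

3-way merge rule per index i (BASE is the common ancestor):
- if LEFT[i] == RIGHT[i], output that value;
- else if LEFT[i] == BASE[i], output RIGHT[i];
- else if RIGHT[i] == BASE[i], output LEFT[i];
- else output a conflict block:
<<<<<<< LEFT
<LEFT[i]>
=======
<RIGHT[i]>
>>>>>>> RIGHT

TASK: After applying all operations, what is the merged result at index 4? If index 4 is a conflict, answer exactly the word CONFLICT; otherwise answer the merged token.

Final LEFT:  [hotel, charlie, echo, delta, alpha, hotel]
Final RIGHT: [foxtrot, charlie, alpha, charlie, alpha, hotel]
i=0: L=hotel, R=foxtrot=BASE -> take LEFT -> hotel
i=1: L=charlie R=charlie -> agree -> charlie
i=2: BASE=delta L=echo R=alpha all differ -> CONFLICT
i=3: L=delta=BASE, R=charlie -> take RIGHT -> charlie
i=4: L=alpha R=alpha -> agree -> alpha
i=5: L=hotel R=hotel -> agree -> hotel
Index 4 -> alpha

Answer: alpha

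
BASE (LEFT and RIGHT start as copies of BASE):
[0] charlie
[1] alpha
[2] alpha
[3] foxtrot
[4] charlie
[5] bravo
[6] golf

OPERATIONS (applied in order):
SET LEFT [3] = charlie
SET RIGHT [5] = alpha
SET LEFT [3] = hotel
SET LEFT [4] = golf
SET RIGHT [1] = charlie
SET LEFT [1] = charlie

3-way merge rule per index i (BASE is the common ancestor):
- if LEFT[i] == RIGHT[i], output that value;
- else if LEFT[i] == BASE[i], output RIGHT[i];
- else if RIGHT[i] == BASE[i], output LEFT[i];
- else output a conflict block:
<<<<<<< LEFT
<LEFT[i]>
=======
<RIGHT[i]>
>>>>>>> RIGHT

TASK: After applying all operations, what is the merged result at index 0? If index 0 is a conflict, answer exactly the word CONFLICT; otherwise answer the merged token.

Answer: charlie

Derivation:
Final LEFT:  [charlie, charlie, alpha, hotel, golf, bravo, golf]
Final RIGHT: [charlie, charlie, alpha, foxtrot, charlie, alpha, golf]
i=0: L=charlie R=charlie -> agree -> charlie
i=1: L=charlie R=charlie -> agree -> charlie
i=2: L=alpha R=alpha -> agree -> alpha
i=3: L=hotel, R=foxtrot=BASE -> take LEFT -> hotel
i=4: L=golf, R=charlie=BASE -> take LEFT -> golf
i=5: L=bravo=BASE, R=alpha -> take RIGHT -> alpha
i=6: L=golf R=golf -> agree -> golf
Index 0 -> charlie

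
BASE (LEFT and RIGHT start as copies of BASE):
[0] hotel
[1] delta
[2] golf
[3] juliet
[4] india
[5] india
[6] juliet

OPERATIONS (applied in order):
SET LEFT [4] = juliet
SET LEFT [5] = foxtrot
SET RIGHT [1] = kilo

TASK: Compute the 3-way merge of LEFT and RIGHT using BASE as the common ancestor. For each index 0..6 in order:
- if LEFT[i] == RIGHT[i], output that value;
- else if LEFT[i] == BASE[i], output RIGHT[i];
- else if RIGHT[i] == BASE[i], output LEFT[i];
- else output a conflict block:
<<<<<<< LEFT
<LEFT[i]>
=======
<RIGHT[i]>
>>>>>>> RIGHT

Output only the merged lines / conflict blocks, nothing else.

Answer: hotel
kilo
golf
juliet
juliet
foxtrot
juliet

Derivation:
Final LEFT:  [hotel, delta, golf, juliet, juliet, foxtrot, juliet]
Final RIGHT: [hotel, kilo, golf, juliet, india, india, juliet]
i=0: L=hotel R=hotel -> agree -> hotel
i=1: L=delta=BASE, R=kilo -> take RIGHT -> kilo
i=2: L=golf R=golf -> agree -> golf
i=3: L=juliet R=juliet -> agree -> juliet
i=4: L=juliet, R=india=BASE -> take LEFT -> juliet
i=5: L=foxtrot, R=india=BASE -> take LEFT -> foxtrot
i=6: L=juliet R=juliet -> agree -> juliet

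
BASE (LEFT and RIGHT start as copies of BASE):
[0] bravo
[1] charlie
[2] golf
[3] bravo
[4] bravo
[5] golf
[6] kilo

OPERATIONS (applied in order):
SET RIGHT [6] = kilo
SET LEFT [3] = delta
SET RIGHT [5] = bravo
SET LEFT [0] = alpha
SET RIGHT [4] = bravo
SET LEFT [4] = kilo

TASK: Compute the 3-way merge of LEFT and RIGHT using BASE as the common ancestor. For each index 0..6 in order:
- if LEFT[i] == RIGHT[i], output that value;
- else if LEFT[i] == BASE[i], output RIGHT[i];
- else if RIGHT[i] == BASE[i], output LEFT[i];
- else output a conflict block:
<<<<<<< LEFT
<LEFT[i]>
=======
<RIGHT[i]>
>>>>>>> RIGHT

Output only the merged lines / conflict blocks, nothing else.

Answer: alpha
charlie
golf
delta
kilo
bravo
kilo

Derivation:
Final LEFT:  [alpha, charlie, golf, delta, kilo, golf, kilo]
Final RIGHT: [bravo, charlie, golf, bravo, bravo, bravo, kilo]
i=0: L=alpha, R=bravo=BASE -> take LEFT -> alpha
i=1: L=charlie R=charlie -> agree -> charlie
i=2: L=golf R=golf -> agree -> golf
i=3: L=delta, R=bravo=BASE -> take LEFT -> delta
i=4: L=kilo, R=bravo=BASE -> take LEFT -> kilo
i=5: L=golf=BASE, R=bravo -> take RIGHT -> bravo
i=6: L=kilo R=kilo -> agree -> kilo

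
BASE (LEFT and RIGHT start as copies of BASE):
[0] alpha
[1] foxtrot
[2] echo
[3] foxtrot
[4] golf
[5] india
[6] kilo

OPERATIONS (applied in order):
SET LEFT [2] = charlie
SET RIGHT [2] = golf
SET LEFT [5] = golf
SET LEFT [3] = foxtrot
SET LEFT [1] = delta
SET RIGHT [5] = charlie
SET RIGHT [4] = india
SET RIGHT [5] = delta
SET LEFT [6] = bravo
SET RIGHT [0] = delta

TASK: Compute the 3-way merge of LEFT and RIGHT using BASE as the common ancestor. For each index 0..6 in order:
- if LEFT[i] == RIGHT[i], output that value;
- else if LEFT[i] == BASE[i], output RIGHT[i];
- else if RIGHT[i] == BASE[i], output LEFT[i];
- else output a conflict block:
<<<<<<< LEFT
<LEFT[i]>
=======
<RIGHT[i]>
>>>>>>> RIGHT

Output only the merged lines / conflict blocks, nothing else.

Final LEFT:  [alpha, delta, charlie, foxtrot, golf, golf, bravo]
Final RIGHT: [delta, foxtrot, golf, foxtrot, india, delta, kilo]
i=0: L=alpha=BASE, R=delta -> take RIGHT -> delta
i=1: L=delta, R=foxtrot=BASE -> take LEFT -> delta
i=2: BASE=echo L=charlie R=golf all differ -> CONFLICT
i=3: L=foxtrot R=foxtrot -> agree -> foxtrot
i=4: L=golf=BASE, R=india -> take RIGHT -> india
i=5: BASE=india L=golf R=delta all differ -> CONFLICT
i=6: L=bravo, R=kilo=BASE -> take LEFT -> bravo

Answer: delta
delta
<<<<<<< LEFT
charlie
=======
golf
>>>>>>> RIGHT
foxtrot
india
<<<<<<< LEFT
golf
=======
delta
>>>>>>> RIGHT
bravo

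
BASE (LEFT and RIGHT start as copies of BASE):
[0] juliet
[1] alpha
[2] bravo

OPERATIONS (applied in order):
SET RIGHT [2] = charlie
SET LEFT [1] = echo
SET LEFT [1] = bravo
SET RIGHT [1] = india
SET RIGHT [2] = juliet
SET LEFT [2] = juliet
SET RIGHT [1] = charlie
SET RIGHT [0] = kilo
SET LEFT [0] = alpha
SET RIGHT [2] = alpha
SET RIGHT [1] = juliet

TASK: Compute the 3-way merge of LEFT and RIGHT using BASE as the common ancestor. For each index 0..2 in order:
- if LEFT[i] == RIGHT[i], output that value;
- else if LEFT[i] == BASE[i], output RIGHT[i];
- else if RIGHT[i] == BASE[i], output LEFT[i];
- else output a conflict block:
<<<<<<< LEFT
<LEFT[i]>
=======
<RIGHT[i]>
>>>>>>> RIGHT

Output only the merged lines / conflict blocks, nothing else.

Final LEFT:  [alpha, bravo, juliet]
Final RIGHT: [kilo, juliet, alpha]
i=0: BASE=juliet L=alpha R=kilo all differ -> CONFLICT
i=1: BASE=alpha L=bravo R=juliet all differ -> CONFLICT
i=2: BASE=bravo L=juliet R=alpha all differ -> CONFLICT

Answer: <<<<<<< LEFT
alpha
=======
kilo
>>>>>>> RIGHT
<<<<<<< LEFT
bravo
=======
juliet
>>>>>>> RIGHT
<<<<<<< LEFT
juliet
=======
alpha
>>>>>>> RIGHT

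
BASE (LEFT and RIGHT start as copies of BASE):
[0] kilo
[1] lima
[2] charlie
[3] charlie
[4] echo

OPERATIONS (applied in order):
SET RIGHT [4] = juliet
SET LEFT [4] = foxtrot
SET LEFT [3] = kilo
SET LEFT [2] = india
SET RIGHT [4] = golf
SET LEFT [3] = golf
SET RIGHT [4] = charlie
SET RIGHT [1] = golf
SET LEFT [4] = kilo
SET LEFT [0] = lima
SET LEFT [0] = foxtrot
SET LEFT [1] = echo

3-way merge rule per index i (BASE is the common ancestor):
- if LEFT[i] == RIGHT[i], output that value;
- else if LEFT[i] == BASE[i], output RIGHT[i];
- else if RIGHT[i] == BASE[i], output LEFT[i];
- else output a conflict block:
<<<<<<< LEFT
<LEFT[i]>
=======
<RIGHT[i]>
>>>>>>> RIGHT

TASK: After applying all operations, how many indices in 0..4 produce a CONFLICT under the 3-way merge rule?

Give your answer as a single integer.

Answer: 2

Derivation:
Final LEFT:  [foxtrot, echo, india, golf, kilo]
Final RIGHT: [kilo, golf, charlie, charlie, charlie]
i=0: L=foxtrot, R=kilo=BASE -> take LEFT -> foxtrot
i=1: BASE=lima L=echo R=golf all differ -> CONFLICT
i=2: L=india, R=charlie=BASE -> take LEFT -> india
i=3: L=golf, R=charlie=BASE -> take LEFT -> golf
i=4: BASE=echo L=kilo R=charlie all differ -> CONFLICT
Conflict count: 2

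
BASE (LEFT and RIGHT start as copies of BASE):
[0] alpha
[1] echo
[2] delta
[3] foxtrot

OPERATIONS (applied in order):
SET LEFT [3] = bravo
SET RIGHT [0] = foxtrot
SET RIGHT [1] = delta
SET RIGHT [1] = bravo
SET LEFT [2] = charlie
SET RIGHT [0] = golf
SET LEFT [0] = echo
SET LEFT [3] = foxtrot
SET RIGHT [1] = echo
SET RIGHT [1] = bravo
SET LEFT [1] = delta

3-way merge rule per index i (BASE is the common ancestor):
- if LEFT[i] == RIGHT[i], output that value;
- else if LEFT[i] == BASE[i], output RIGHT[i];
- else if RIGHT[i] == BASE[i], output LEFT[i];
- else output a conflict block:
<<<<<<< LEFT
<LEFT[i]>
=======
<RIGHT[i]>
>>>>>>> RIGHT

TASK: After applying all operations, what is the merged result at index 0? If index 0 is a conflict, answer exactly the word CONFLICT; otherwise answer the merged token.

Final LEFT:  [echo, delta, charlie, foxtrot]
Final RIGHT: [golf, bravo, delta, foxtrot]
i=0: BASE=alpha L=echo R=golf all differ -> CONFLICT
i=1: BASE=echo L=delta R=bravo all differ -> CONFLICT
i=2: L=charlie, R=delta=BASE -> take LEFT -> charlie
i=3: L=foxtrot R=foxtrot -> agree -> foxtrot
Index 0 -> CONFLICT

Answer: CONFLICT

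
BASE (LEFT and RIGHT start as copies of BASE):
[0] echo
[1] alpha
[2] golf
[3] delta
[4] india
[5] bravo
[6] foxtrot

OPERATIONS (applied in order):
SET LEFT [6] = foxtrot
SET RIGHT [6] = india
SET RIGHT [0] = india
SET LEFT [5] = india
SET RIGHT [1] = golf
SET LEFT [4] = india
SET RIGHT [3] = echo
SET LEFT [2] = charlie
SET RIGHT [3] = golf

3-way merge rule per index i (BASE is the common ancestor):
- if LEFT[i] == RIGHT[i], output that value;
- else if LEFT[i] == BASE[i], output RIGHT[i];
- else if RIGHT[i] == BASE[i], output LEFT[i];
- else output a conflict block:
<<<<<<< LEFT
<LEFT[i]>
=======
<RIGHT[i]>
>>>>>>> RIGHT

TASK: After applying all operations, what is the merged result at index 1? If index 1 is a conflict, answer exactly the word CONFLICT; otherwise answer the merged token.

Final LEFT:  [echo, alpha, charlie, delta, india, india, foxtrot]
Final RIGHT: [india, golf, golf, golf, india, bravo, india]
i=0: L=echo=BASE, R=india -> take RIGHT -> india
i=1: L=alpha=BASE, R=golf -> take RIGHT -> golf
i=2: L=charlie, R=golf=BASE -> take LEFT -> charlie
i=3: L=delta=BASE, R=golf -> take RIGHT -> golf
i=4: L=india R=india -> agree -> india
i=5: L=india, R=bravo=BASE -> take LEFT -> india
i=6: L=foxtrot=BASE, R=india -> take RIGHT -> india
Index 1 -> golf

Answer: golf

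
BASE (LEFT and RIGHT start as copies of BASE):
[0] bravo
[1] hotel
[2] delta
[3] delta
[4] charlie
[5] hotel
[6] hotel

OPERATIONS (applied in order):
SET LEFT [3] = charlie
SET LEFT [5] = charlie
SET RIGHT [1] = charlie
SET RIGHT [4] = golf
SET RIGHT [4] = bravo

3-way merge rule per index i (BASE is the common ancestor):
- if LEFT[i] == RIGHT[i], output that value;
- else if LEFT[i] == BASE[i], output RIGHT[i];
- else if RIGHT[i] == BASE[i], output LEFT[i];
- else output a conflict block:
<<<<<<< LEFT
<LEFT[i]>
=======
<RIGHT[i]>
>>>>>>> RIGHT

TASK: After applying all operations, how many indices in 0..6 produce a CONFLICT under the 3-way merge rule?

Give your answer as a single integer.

Answer: 0

Derivation:
Final LEFT:  [bravo, hotel, delta, charlie, charlie, charlie, hotel]
Final RIGHT: [bravo, charlie, delta, delta, bravo, hotel, hotel]
i=0: L=bravo R=bravo -> agree -> bravo
i=1: L=hotel=BASE, R=charlie -> take RIGHT -> charlie
i=2: L=delta R=delta -> agree -> delta
i=3: L=charlie, R=delta=BASE -> take LEFT -> charlie
i=4: L=charlie=BASE, R=bravo -> take RIGHT -> bravo
i=5: L=charlie, R=hotel=BASE -> take LEFT -> charlie
i=6: L=hotel R=hotel -> agree -> hotel
Conflict count: 0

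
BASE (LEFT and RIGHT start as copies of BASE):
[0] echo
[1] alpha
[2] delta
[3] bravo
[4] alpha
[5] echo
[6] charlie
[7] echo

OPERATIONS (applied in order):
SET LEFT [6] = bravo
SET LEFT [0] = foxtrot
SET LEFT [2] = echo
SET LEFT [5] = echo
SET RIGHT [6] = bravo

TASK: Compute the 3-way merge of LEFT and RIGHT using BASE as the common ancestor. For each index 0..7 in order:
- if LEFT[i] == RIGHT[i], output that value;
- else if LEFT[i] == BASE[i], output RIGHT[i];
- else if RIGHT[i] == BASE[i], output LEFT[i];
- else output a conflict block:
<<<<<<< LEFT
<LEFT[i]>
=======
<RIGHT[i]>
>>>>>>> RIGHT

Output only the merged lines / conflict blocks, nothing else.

Answer: foxtrot
alpha
echo
bravo
alpha
echo
bravo
echo

Derivation:
Final LEFT:  [foxtrot, alpha, echo, bravo, alpha, echo, bravo, echo]
Final RIGHT: [echo, alpha, delta, bravo, alpha, echo, bravo, echo]
i=0: L=foxtrot, R=echo=BASE -> take LEFT -> foxtrot
i=1: L=alpha R=alpha -> agree -> alpha
i=2: L=echo, R=delta=BASE -> take LEFT -> echo
i=3: L=bravo R=bravo -> agree -> bravo
i=4: L=alpha R=alpha -> agree -> alpha
i=5: L=echo R=echo -> agree -> echo
i=6: L=bravo R=bravo -> agree -> bravo
i=7: L=echo R=echo -> agree -> echo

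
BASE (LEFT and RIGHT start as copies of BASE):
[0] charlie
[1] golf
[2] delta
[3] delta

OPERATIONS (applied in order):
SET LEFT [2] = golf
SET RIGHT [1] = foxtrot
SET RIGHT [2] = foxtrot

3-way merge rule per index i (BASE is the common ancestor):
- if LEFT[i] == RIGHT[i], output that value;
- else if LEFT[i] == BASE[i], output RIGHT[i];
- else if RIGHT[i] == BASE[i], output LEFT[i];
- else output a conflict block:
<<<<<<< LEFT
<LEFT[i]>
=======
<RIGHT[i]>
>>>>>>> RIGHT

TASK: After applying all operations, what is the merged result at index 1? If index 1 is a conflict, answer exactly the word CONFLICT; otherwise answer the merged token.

Final LEFT:  [charlie, golf, golf, delta]
Final RIGHT: [charlie, foxtrot, foxtrot, delta]
i=0: L=charlie R=charlie -> agree -> charlie
i=1: L=golf=BASE, R=foxtrot -> take RIGHT -> foxtrot
i=2: BASE=delta L=golf R=foxtrot all differ -> CONFLICT
i=3: L=delta R=delta -> agree -> delta
Index 1 -> foxtrot

Answer: foxtrot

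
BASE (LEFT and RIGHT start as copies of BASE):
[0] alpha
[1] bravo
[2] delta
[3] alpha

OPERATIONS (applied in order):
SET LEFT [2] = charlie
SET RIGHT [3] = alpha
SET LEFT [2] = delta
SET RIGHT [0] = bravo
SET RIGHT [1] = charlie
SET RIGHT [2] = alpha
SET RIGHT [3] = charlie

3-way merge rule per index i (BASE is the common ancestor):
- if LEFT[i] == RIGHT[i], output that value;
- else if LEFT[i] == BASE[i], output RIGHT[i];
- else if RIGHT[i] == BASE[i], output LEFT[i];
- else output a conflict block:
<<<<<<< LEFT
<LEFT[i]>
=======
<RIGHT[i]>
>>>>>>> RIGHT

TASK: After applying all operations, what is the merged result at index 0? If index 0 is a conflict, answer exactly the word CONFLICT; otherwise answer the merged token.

Final LEFT:  [alpha, bravo, delta, alpha]
Final RIGHT: [bravo, charlie, alpha, charlie]
i=0: L=alpha=BASE, R=bravo -> take RIGHT -> bravo
i=1: L=bravo=BASE, R=charlie -> take RIGHT -> charlie
i=2: L=delta=BASE, R=alpha -> take RIGHT -> alpha
i=3: L=alpha=BASE, R=charlie -> take RIGHT -> charlie
Index 0 -> bravo

Answer: bravo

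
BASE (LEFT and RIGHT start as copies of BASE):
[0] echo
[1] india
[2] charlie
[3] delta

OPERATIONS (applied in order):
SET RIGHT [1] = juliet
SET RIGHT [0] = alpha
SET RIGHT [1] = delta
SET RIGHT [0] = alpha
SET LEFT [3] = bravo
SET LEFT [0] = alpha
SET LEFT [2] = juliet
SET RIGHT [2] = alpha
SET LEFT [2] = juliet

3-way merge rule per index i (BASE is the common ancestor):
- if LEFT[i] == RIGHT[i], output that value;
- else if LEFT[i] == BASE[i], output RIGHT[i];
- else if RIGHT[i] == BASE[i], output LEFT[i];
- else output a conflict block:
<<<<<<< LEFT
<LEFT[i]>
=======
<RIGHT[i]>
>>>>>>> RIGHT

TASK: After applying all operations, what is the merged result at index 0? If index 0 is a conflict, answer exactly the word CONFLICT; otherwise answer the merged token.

Final LEFT:  [alpha, india, juliet, bravo]
Final RIGHT: [alpha, delta, alpha, delta]
i=0: L=alpha R=alpha -> agree -> alpha
i=1: L=india=BASE, R=delta -> take RIGHT -> delta
i=2: BASE=charlie L=juliet R=alpha all differ -> CONFLICT
i=3: L=bravo, R=delta=BASE -> take LEFT -> bravo
Index 0 -> alpha

Answer: alpha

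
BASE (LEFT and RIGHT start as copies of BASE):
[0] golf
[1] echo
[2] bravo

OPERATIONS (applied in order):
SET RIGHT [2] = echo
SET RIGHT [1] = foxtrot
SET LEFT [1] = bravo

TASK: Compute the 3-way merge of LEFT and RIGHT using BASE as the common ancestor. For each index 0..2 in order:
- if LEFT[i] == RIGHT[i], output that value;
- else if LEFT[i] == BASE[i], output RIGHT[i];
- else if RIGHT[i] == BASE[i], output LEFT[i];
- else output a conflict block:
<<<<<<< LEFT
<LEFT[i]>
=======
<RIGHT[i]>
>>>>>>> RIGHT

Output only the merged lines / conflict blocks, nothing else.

Final LEFT:  [golf, bravo, bravo]
Final RIGHT: [golf, foxtrot, echo]
i=0: L=golf R=golf -> agree -> golf
i=1: BASE=echo L=bravo R=foxtrot all differ -> CONFLICT
i=2: L=bravo=BASE, R=echo -> take RIGHT -> echo

Answer: golf
<<<<<<< LEFT
bravo
=======
foxtrot
>>>>>>> RIGHT
echo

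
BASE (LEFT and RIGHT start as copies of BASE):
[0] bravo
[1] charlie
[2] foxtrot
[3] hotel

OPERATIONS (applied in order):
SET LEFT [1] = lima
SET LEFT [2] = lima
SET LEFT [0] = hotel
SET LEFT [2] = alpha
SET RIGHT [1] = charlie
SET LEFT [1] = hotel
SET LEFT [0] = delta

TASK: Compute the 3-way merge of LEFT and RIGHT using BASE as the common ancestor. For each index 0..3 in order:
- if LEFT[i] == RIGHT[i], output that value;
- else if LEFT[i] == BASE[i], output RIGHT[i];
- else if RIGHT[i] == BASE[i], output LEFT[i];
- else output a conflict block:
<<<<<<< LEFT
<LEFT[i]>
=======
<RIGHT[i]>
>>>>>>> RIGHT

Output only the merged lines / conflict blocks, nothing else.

Final LEFT:  [delta, hotel, alpha, hotel]
Final RIGHT: [bravo, charlie, foxtrot, hotel]
i=0: L=delta, R=bravo=BASE -> take LEFT -> delta
i=1: L=hotel, R=charlie=BASE -> take LEFT -> hotel
i=2: L=alpha, R=foxtrot=BASE -> take LEFT -> alpha
i=3: L=hotel R=hotel -> agree -> hotel

Answer: delta
hotel
alpha
hotel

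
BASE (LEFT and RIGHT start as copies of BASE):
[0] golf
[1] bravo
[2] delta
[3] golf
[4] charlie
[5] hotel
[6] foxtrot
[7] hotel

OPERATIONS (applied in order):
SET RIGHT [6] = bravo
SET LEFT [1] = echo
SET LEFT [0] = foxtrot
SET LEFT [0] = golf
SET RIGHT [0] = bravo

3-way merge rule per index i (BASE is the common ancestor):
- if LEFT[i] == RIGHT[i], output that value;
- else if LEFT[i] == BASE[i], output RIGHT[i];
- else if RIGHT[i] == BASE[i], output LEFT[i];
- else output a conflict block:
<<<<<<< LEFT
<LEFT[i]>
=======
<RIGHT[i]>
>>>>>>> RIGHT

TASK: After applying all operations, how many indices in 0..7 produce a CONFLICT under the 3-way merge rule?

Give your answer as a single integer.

Answer: 0

Derivation:
Final LEFT:  [golf, echo, delta, golf, charlie, hotel, foxtrot, hotel]
Final RIGHT: [bravo, bravo, delta, golf, charlie, hotel, bravo, hotel]
i=0: L=golf=BASE, R=bravo -> take RIGHT -> bravo
i=1: L=echo, R=bravo=BASE -> take LEFT -> echo
i=2: L=delta R=delta -> agree -> delta
i=3: L=golf R=golf -> agree -> golf
i=4: L=charlie R=charlie -> agree -> charlie
i=5: L=hotel R=hotel -> agree -> hotel
i=6: L=foxtrot=BASE, R=bravo -> take RIGHT -> bravo
i=7: L=hotel R=hotel -> agree -> hotel
Conflict count: 0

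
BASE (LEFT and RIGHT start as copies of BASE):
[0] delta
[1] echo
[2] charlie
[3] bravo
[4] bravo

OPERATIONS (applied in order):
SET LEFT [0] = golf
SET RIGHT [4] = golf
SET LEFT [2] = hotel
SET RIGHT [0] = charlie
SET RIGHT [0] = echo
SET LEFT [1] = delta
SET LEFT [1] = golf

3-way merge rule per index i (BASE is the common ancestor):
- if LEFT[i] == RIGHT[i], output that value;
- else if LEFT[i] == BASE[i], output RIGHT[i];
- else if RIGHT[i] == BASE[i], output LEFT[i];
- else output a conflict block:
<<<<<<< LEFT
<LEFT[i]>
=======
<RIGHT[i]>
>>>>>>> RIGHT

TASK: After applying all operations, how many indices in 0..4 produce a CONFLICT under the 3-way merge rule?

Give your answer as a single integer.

Answer: 1

Derivation:
Final LEFT:  [golf, golf, hotel, bravo, bravo]
Final RIGHT: [echo, echo, charlie, bravo, golf]
i=0: BASE=delta L=golf R=echo all differ -> CONFLICT
i=1: L=golf, R=echo=BASE -> take LEFT -> golf
i=2: L=hotel, R=charlie=BASE -> take LEFT -> hotel
i=3: L=bravo R=bravo -> agree -> bravo
i=4: L=bravo=BASE, R=golf -> take RIGHT -> golf
Conflict count: 1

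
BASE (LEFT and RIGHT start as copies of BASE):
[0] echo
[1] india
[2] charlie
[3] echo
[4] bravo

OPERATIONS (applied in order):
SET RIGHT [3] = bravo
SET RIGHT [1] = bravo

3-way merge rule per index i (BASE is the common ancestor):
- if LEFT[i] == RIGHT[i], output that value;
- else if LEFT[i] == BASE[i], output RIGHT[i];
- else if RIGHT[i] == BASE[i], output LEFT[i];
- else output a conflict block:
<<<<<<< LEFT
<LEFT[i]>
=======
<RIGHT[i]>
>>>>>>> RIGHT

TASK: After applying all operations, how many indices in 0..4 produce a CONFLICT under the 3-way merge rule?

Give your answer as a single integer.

Final LEFT:  [echo, india, charlie, echo, bravo]
Final RIGHT: [echo, bravo, charlie, bravo, bravo]
i=0: L=echo R=echo -> agree -> echo
i=1: L=india=BASE, R=bravo -> take RIGHT -> bravo
i=2: L=charlie R=charlie -> agree -> charlie
i=3: L=echo=BASE, R=bravo -> take RIGHT -> bravo
i=4: L=bravo R=bravo -> agree -> bravo
Conflict count: 0

Answer: 0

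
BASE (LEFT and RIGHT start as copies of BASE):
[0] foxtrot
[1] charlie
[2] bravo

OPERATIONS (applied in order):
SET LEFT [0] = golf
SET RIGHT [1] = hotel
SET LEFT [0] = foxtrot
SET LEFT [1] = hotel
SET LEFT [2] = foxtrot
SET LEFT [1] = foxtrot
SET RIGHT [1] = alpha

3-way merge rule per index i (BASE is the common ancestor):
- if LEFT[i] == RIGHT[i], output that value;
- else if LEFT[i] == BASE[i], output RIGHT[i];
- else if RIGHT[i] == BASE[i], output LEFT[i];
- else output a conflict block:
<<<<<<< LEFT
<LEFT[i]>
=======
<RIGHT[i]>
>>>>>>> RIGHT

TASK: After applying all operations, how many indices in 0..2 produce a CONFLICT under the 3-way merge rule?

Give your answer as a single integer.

Final LEFT:  [foxtrot, foxtrot, foxtrot]
Final RIGHT: [foxtrot, alpha, bravo]
i=0: L=foxtrot R=foxtrot -> agree -> foxtrot
i=1: BASE=charlie L=foxtrot R=alpha all differ -> CONFLICT
i=2: L=foxtrot, R=bravo=BASE -> take LEFT -> foxtrot
Conflict count: 1

Answer: 1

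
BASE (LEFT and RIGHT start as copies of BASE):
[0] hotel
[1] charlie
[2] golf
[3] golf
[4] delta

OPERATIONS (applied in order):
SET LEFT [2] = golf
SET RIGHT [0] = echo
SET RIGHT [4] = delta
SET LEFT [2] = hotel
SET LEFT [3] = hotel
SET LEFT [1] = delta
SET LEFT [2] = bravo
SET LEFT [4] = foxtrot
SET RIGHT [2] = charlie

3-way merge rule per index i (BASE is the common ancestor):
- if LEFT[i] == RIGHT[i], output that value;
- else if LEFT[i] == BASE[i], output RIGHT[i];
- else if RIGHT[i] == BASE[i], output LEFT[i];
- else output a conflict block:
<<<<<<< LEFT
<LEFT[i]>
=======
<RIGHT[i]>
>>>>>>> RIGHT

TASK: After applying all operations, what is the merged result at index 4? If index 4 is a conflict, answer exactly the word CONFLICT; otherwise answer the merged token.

Final LEFT:  [hotel, delta, bravo, hotel, foxtrot]
Final RIGHT: [echo, charlie, charlie, golf, delta]
i=0: L=hotel=BASE, R=echo -> take RIGHT -> echo
i=1: L=delta, R=charlie=BASE -> take LEFT -> delta
i=2: BASE=golf L=bravo R=charlie all differ -> CONFLICT
i=3: L=hotel, R=golf=BASE -> take LEFT -> hotel
i=4: L=foxtrot, R=delta=BASE -> take LEFT -> foxtrot
Index 4 -> foxtrot

Answer: foxtrot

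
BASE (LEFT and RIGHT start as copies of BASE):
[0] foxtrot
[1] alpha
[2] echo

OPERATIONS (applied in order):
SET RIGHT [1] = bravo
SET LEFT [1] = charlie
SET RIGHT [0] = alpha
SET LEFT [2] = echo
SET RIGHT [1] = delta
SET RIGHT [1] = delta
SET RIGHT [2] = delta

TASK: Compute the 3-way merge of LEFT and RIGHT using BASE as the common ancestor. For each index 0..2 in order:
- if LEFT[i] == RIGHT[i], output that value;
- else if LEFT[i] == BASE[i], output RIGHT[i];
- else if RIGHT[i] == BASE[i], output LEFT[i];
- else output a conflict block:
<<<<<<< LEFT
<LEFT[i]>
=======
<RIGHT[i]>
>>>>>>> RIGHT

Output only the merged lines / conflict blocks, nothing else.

Final LEFT:  [foxtrot, charlie, echo]
Final RIGHT: [alpha, delta, delta]
i=0: L=foxtrot=BASE, R=alpha -> take RIGHT -> alpha
i=1: BASE=alpha L=charlie R=delta all differ -> CONFLICT
i=2: L=echo=BASE, R=delta -> take RIGHT -> delta

Answer: alpha
<<<<<<< LEFT
charlie
=======
delta
>>>>>>> RIGHT
delta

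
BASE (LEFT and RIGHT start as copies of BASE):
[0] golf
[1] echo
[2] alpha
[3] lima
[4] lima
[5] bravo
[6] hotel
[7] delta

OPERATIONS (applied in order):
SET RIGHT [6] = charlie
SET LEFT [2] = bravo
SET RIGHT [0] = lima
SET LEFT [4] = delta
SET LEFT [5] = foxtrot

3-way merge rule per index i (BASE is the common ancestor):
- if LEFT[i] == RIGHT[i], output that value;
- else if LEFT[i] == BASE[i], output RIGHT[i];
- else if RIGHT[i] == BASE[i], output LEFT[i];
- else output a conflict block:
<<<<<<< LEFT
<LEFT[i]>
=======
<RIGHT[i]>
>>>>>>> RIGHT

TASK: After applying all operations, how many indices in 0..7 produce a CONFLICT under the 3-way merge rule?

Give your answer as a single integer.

Answer: 0

Derivation:
Final LEFT:  [golf, echo, bravo, lima, delta, foxtrot, hotel, delta]
Final RIGHT: [lima, echo, alpha, lima, lima, bravo, charlie, delta]
i=0: L=golf=BASE, R=lima -> take RIGHT -> lima
i=1: L=echo R=echo -> agree -> echo
i=2: L=bravo, R=alpha=BASE -> take LEFT -> bravo
i=3: L=lima R=lima -> agree -> lima
i=4: L=delta, R=lima=BASE -> take LEFT -> delta
i=5: L=foxtrot, R=bravo=BASE -> take LEFT -> foxtrot
i=6: L=hotel=BASE, R=charlie -> take RIGHT -> charlie
i=7: L=delta R=delta -> agree -> delta
Conflict count: 0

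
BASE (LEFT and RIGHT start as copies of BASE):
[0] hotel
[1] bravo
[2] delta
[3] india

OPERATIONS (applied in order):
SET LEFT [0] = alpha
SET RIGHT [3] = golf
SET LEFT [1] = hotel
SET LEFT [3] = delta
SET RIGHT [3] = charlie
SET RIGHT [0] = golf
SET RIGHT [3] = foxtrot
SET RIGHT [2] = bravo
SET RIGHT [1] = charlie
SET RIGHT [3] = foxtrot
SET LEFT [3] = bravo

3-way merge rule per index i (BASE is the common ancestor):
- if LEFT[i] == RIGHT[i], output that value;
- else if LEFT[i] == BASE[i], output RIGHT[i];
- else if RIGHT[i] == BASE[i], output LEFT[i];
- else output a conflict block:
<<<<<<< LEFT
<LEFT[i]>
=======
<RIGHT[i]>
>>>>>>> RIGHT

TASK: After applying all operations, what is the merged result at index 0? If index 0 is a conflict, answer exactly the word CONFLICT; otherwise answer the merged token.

Answer: CONFLICT

Derivation:
Final LEFT:  [alpha, hotel, delta, bravo]
Final RIGHT: [golf, charlie, bravo, foxtrot]
i=0: BASE=hotel L=alpha R=golf all differ -> CONFLICT
i=1: BASE=bravo L=hotel R=charlie all differ -> CONFLICT
i=2: L=delta=BASE, R=bravo -> take RIGHT -> bravo
i=3: BASE=india L=bravo R=foxtrot all differ -> CONFLICT
Index 0 -> CONFLICT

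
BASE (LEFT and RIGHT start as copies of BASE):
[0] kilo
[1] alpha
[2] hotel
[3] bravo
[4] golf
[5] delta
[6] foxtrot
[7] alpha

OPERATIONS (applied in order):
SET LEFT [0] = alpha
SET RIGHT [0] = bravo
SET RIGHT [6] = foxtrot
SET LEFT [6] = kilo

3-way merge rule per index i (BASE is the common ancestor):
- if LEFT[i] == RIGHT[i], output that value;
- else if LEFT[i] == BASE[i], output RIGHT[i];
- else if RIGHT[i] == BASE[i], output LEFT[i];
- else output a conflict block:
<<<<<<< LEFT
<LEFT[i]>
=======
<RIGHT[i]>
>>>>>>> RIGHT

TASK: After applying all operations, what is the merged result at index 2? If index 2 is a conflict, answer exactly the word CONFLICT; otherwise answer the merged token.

Final LEFT:  [alpha, alpha, hotel, bravo, golf, delta, kilo, alpha]
Final RIGHT: [bravo, alpha, hotel, bravo, golf, delta, foxtrot, alpha]
i=0: BASE=kilo L=alpha R=bravo all differ -> CONFLICT
i=1: L=alpha R=alpha -> agree -> alpha
i=2: L=hotel R=hotel -> agree -> hotel
i=3: L=bravo R=bravo -> agree -> bravo
i=4: L=golf R=golf -> agree -> golf
i=5: L=delta R=delta -> agree -> delta
i=6: L=kilo, R=foxtrot=BASE -> take LEFT -> kilo
i=7: L=alpha R=alpha -> agree -> alpha
Index 2 -> hotel

Answer: hotel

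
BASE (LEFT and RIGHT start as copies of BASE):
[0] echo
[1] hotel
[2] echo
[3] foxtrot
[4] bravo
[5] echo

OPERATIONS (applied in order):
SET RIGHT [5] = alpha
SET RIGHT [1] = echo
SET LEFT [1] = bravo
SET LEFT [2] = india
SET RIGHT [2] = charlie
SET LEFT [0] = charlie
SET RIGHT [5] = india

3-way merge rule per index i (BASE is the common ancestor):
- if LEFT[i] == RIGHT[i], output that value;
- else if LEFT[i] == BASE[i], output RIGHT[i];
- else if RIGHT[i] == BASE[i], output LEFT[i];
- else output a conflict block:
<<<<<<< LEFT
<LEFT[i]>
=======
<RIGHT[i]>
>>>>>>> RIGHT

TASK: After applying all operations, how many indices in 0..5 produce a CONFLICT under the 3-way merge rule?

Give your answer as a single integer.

Final LEFT:  [charlie, bravo, india, foxtrot, bravo, echo]
Final RIGHT: [echo, echo, charlie, foxtrot, bravo, india]
i=0: L=charlie, R=echo=BASE -> take LEFT -> charlie
i=1: BASE=hotel L=bravo R=echo all differ -> CONFLICT
i=2: BASE=echo L=india R=charlie all differ -> CONFLICT
i=3: L=foxtrot R=foxtrot -> agree -> foxtrot
i=4: L=bravo R=bravo -> agree -> bravo
i=5: L=echo=BASE, R=india -> take RIGHT -> india
Conflict count: 2

Answer: 2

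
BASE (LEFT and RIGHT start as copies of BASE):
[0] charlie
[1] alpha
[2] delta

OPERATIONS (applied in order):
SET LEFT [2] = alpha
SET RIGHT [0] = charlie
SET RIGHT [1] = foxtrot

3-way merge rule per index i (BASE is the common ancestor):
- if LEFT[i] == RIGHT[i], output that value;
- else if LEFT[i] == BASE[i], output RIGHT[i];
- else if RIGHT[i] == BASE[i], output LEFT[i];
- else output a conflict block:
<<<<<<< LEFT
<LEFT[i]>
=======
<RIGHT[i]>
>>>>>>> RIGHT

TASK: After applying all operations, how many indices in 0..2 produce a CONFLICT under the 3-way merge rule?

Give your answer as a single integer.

Final LEFT:  [charlie, alpha, alpha]
Final RIGHT: [charlie, foxtrot, delta]
i=0: L=charlie R=charlie -> agree -> charlie
i=1: L=alpha=BASE, R=foxtrot -> take RIGHT -> foxtrot
i=2: L=alpha, R=delta=BASE -> take LEFT -> alpha
Conflict count: 0

Answer: 0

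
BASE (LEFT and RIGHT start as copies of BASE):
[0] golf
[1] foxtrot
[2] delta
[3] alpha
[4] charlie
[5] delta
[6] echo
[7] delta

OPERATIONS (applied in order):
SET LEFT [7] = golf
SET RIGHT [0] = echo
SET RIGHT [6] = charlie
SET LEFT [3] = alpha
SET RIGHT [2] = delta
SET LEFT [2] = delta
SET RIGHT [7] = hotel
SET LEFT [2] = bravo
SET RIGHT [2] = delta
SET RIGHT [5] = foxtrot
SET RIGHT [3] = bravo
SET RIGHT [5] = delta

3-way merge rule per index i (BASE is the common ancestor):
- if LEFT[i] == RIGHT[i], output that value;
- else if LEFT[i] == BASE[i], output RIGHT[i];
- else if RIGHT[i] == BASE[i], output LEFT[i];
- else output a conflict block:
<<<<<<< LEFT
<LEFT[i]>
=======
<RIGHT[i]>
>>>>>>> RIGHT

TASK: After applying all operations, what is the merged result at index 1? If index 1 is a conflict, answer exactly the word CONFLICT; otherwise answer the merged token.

Final LEFT:  [golf, foxtrot, bravo, alpha, charlie, delta, echo, golf]
Final RIGHT: [echo, foxtrot, delta, bravo, charlie, delta, charlie, hotel]
i=0: L=golf=BASE, R=echo -> take RIGHT -> echo
i=1: L=foxtrot R=foxtrot -> agree -> foxtrot
i=2: L=bravo, R=delta=BASE -> take LEFT -> bravo
i=3: L=alpha=BASE, R=bravo -> take RIGHT -> bravo
i=4: L=charlie R=charlie -> agree -> charlie
i=5: L=delta R=delta -> agree -> delta
i=6: L=echo=BASE, R=charlie -> take RIGHT -> charlie
i=7: BASE=delta L=golf R=hotel all differ -> CONFLICT
Index 1 -> foxtrot

Answer: foxtrot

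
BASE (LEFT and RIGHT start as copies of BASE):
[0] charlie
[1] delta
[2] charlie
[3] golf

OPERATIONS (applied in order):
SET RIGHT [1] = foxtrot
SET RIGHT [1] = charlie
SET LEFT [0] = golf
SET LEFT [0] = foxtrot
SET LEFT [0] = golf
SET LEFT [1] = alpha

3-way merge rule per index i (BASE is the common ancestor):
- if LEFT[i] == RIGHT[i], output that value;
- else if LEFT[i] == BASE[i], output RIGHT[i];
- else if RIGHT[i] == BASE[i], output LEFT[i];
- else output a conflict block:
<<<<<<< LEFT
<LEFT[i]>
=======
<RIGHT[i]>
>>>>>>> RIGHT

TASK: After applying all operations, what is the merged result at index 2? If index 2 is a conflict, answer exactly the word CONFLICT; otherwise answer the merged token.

Answer: charlie

Derivation:
Final LEFT:  [golf, alpha, charlie, golf]
Final RIGHT: [charlie, charlie, charlie, golf]
i=0: L=golf, R=charlie=BASE -> take LEFT -> golf
i=1: BASE=delta L=alpha R=charlie all differ -> CONFLICT
i=2: L=charlie R=charlie -> agree -> charlie
i=3: L=golf R=golf -> agree -> golf
Index 2 -> charlie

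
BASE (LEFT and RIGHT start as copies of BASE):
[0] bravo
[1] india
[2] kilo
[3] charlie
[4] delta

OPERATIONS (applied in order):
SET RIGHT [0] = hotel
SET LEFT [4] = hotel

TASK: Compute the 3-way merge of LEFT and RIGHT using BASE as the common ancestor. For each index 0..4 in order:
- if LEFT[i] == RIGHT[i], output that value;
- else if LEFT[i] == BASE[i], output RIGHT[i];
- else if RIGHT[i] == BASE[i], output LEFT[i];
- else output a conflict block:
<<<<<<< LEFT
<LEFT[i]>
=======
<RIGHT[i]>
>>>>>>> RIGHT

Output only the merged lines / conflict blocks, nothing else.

Final LEFT:  [bravo, india, kilo, charlie, hotel]
Final RIGHT: [hotel, india, kilo, charlie, delta]
i=0: L=bravo=BASE, R=hotel -> take RIGHT -> hotel
i=1: L=india R=india -> agree -> india
i=2: L=kilo R=kilo -> agree -> kilo
i=3: L=charlie R=charlie -> agree -> charlie
i=4: L=hotel, R=delta=BASE -> take LEFT -> hotel

Answer: hotel
india
kilo
charlie
hotel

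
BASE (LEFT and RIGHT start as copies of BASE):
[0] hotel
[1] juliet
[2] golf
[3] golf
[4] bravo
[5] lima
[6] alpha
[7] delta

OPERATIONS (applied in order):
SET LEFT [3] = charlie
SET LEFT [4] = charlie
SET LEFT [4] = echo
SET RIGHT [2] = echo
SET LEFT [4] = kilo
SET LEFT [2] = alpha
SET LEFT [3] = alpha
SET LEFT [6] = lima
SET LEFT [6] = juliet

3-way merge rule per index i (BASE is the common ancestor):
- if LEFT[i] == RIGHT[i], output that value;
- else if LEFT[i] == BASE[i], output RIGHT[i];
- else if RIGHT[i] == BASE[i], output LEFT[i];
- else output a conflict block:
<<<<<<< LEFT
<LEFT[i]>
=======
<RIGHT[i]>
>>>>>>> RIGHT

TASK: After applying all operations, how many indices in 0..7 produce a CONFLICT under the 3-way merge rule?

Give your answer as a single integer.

Final LEFT:  [hotel, juliet, alpha, alpha, kilo, lima, juliet, delta]
Final RIGHT: [hotel, juliet, echo, golf, bravo, lima, alpha, delta]
i=0: L=hotel R=hotel -> agree -> hotel
i=1: L=juliet R=juliet -> agree -> juliet
i=2: BASE=golf L=alpha R=echo all differ -> CONFLICT
i=3: L=alpha, R=golf=BASE -> take LEFT -> alpha
i=4: L=kilo, R=bravo=BASE -> take LEFT -> kilo
i=5: L=lima R=lima -> agree -> lima
i=6: L=juliet, R=alpha=BASE -> take LEFT -> juliet
i=7: L=delta R=delta -> agree -> delta
Conflict count: 1

Answer: 1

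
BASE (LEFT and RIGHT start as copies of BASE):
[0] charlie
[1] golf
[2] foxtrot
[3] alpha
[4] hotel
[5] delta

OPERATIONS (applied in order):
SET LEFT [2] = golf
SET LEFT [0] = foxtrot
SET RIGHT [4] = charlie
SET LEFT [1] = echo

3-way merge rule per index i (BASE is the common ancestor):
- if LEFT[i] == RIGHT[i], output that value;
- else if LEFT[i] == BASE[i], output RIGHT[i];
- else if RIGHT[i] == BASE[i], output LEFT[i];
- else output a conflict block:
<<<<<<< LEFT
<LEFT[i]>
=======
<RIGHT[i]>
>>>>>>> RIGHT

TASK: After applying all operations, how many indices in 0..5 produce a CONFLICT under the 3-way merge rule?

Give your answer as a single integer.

Final LEFT:  [foxtrot, echo, golf, alpha, hotel, delta]
Final RIGHT: [charlie, golf, foxtrot, alpha, charlie, delta]
i=0: L=foxtrot, R=charlie=BASE -> take LEFT -> foxtrot
i=1: L=echo, R=golf=BASE -> take LEFT -> echo
i=2: L=golf, R=foxtrot=BASE -> take LEFT -> golf
i=3: L=alpha R=alpha -> agree -> alpha
i=4: L=hotel=BASE, R=charlie -> take RIGHT -> charlie
i=5: L=delta R=delta -> agree -> delta
Conflict count: 0

Answer: 0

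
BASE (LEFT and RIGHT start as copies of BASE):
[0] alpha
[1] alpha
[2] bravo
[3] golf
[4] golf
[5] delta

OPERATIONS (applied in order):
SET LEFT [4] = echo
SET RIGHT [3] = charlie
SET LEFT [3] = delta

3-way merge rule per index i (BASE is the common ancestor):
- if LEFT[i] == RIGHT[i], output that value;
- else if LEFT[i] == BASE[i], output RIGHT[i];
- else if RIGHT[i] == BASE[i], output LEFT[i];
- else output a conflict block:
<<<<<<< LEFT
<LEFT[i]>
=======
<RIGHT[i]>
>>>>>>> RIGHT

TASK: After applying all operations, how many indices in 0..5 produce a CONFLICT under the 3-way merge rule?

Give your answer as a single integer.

Final LEFT:  [alpha, alpha, bravo, delta, echo, delta]
Final RIGHT: [alpha, alpha, bravo, charlie, golf, delta]
i=0: L=alpha R=alpha -> agree -> alpha
i=1: L=alpha R=alpha -> agree -> alpha
i=2: L=bravo R=bravo -> agree -> bravo
i=3: BASE=golf L=delta R=charlie all differ -> CONFLICT
i=4: L=echo, R=golf=BASE -> take LEFT -> echo
i=5: L=delta R=delta -> agree -> delta
Conflict count: 1

Answer: 1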